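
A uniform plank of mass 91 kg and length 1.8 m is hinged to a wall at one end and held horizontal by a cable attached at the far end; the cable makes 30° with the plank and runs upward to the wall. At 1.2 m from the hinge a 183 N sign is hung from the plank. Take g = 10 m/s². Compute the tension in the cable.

Take torques about the hinge: T sin 30° · 1.8 = 91×10×0.9 + 183×1.2 = 1038.6 N·m.
So T = 1038.6 / (0.5000 × 1.8) = 1154 N.

T ≈ 1150 N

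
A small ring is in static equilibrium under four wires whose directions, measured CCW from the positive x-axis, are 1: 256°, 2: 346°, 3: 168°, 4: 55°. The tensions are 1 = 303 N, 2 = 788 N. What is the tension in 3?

T_3 ≈ 917 N

Resolve: ΣF_x = 303 cos 256° + 788 cos 346° + T_3 cos 168° + T_4 cos 55° = 0.
        ΣF_y = 303 sin 256° + 788 sin 346° + T_3 sin 168° + T_4 sin 55° = 0.
The known terms sum to (691.3, -484.6) N, so -0.9781 T_3 + 0.5736 T_4 = -691.3 and 0.2079 T_3 + 0.8192 T_4 = 484.6.
Solving simultaneously: T_3 = 917.2 N, T_4 = 358.8 N.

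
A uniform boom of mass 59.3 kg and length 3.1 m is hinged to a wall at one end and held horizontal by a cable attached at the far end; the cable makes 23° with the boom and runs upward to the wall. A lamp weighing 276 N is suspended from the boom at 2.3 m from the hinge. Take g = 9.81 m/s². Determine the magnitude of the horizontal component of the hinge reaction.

H_x ≈ 1170 N

Take torques about the hinge: T sin 23° · 3.1 = 59.3×9.81×1.55 + 276×2.3 = 1536.5 N·m.
So T = 1536.5 / (0.3907 × 3.1) = 1268.5 N.
ΣF_x = 0: H_x = T cos 23° = 1167.7 N.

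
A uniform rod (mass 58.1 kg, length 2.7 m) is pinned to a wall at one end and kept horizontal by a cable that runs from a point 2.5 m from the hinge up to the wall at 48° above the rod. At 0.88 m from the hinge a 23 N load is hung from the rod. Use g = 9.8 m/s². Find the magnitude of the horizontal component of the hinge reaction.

Take torques about the hinge: T sin 48° · 2.5 = 58.1×9.8×1.35 + 23×0.88 = 788.9 N·m.
So T = 788.9 / (0.7431 × 2.5) = 424.63 N.
ΣF_x = 0: H_x = T cos 48° = 284.13 N.

H_x ≈ 284 N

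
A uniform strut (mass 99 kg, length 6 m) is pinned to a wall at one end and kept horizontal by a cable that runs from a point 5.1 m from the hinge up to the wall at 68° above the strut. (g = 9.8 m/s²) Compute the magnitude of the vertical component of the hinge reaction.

|H_y| ≈ 399 N

Take torques about the hinge: T sin 68° · 5.1 = 99×9.8×3 = 2910.6 N·m.
So T = 2910.6 / (0.9272 × 5.1) = 615.53 N.
ΣF_y = 0: H_y = (99×9.8) − T sin 68° = 970.2 − 570.71 = 399.49 N.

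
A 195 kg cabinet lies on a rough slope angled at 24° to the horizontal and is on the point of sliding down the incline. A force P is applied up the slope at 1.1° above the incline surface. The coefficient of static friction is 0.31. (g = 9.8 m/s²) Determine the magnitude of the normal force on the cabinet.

N ≈ 1740 N

On the verge of sliding down the incline, friction equals μN and acts up the slope.
Perpendicular: N + P sin 1.1° = W cos 24° = 1746 N.
Along incline: P cos 1.1° + μN = W sin 24° with W sin 24° = 777.3 N.
Solving the pair for P and N: P = 237.5 N, N = 1741 N (and f = μN = 539.8 N).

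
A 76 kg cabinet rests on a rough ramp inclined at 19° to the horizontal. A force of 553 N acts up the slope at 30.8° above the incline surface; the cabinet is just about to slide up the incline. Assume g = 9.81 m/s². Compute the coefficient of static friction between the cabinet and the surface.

On the verge of sliding up the incline, friction is at its maximum μN and acts down the slope.
Perpendicular to incline: N = W cos 19° − P sin 30.8° = 704.9 − 283.2 = 421.8 N.
Along incline: P cos 30.8° − μN = W sin 19° → μ = −(W sin 19° − P cos 30.8°) / N = 0.5507.

μ ≈ 0.551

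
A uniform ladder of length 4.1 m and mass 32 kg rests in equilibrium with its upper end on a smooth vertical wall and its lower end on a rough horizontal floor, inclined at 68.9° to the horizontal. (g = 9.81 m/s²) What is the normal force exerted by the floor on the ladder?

N_floor ≈ 314 N

ΣF_y = 0: N_floor = 32×9.81 = 313.92 N.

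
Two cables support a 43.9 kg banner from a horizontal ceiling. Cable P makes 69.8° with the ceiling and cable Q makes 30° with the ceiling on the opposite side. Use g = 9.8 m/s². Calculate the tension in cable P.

Weight W = 43.9 × 9.8 = 430.2 N acts straight down.
Horizontal: T_P cos 69.8° = T_Q cos 30°  →  T_Q = 0.3987 T_P.
Vertical: T_P sin 69.8° + T_Q sin 30° = 430.2.
Substituting the horizontal relation into the vertical equation gives 1.138 T_P = 430.2, so T_P = 378.1 N.

T_P ≈ 378 N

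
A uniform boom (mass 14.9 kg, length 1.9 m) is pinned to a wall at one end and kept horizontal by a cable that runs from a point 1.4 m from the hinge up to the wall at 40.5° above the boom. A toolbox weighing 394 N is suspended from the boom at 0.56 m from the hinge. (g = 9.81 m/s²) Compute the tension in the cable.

T ≈ 395 N

Take torques about the hinge: T sin 40.5° · 1.4 = 14.9×9.81×0.95 + 394×0.56 = 359.5 N·m.
So T = 359.5 / (0.6494 × 1.4) = 395.39 N.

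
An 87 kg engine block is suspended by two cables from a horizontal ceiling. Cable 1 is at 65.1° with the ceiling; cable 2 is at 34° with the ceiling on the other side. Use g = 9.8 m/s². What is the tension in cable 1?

T_1 ≈ 716 N

Weight W = 87 × 9.8 = 852.6 N acts straight down.
Horizontal: T_1 cos 65.1° = T_2 cos 34°  →  T_2 = 0.5079 T_1.
Vertical: T_1 sin 65.1° + T_2 sin 34° = 852.6.
Substituting the horizontal relation into the vertical equation gives 1.191 T_1 = 852.6, so T_1 = 715.8 N.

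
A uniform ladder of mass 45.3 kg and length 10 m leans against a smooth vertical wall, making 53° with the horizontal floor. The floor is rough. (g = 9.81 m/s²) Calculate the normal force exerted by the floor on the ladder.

N_floor ≈ 444 N

ΣF_y = 0: N_floor = 45.3×9.81 = 444.39 N.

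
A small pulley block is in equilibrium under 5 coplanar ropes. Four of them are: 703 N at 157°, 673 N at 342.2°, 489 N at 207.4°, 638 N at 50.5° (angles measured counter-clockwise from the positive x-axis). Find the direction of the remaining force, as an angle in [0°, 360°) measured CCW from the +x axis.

Sum the known components: ΣF_x = -34.66 N, ΣF_y = 336.2 N.
For equilibrium the remaining force must supply (−ΣF_x, −ΣF_y) = (34.66, -336.2) N.
Magnitude = √((34.66)² + (-336.2)²) = 338 N; direction = atan2(-336.2, 34.66) = 275.9°.

θ ≈ 276°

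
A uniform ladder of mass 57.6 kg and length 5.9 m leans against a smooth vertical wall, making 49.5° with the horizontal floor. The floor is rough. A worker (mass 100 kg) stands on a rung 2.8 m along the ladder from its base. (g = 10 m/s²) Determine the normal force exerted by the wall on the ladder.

Torques about the foot: N_wall · 5.9 sin 49.5° = 57.6×10×2.95 cos 49.5° + 100×10×2.8 cos 49.5° → N_wall = 651.3 N.

N_wall ≈ 651 N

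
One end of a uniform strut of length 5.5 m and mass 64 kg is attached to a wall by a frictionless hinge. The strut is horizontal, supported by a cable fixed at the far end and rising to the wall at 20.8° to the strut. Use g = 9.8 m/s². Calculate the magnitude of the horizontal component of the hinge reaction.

Take torques about the hinge: T sin 20.8° · 5.5 = 64×9.8×2.75 = 1724.8 N·m.
So T = 1724.8 / (0.3551 × 5.5) = 883.11 N.
ΣF_x = 0: H_x = T cos 20.8° = 825.56 N.

H_x ≈ 826 N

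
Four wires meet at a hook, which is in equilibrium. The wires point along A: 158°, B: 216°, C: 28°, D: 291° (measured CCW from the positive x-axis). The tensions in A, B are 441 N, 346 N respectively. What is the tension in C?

Resolve: ΣF_x = 441 cos 158° + 346 cos 216° + T_C cos 28° + T_D cos 291° = 0.
        ΣF_y = 441 sin 158° + 346 sin 216° + T_C sin 28° + T_D sin 291° = 0.
The known terms sum to (-688.8, -38.17) N, so 0.8829 T_C + 0.3584 T_D = 688.8 and 0.4695 T_C − 0.9336 T_D = 38.17.
Solving simultaneously: T_C = 661.7 N, T_D = 291.8 N.

T_C ≈ 662 N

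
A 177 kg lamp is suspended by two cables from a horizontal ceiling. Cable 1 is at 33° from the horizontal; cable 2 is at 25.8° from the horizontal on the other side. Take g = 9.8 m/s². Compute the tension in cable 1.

Weight W = 177 × 9.8 = 1735 N acts straight down.
Horizontal: T_1 cos 33° = T_2 cos 25.8°  →  T_2 = 0.9315 T_1.
Vertical: T_1 sin 33° + T_2 sin 25.8° = 1735.
Substituting the horizontal relation into the vertical equation gives 0.9501 T_1 = 1735, so T_1 = 1826 N.

T_1 ≈ 1830 N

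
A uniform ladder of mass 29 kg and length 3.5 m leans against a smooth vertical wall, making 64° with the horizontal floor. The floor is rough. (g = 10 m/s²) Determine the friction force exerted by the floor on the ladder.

f ≈ 70.7 N

Torques about the foot: N_wall · 3.5 sin 64° = 29×10×1.75 cos 64° → N_wall = 70.721 N.
ΣF_x = 0: f_floor = N_wall = 70.721 N.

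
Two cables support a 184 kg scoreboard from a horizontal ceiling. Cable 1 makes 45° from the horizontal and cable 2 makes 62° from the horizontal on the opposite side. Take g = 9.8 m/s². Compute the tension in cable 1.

T_1 ≈ 885 N

Weight W = 184 × 9.8 = 1803 N acts straight down.
Horizontal: T_1 cos 45° = T_2 cos 62°  →  T_2 = 1.506 T_1.
Vertical: T_1 sin 45° + T_2 sin 62° = 1803.
Substituting the horizontal relation into the vertical equation gives 2.037 T_1 = 1803, so T_1 = 885.2 N.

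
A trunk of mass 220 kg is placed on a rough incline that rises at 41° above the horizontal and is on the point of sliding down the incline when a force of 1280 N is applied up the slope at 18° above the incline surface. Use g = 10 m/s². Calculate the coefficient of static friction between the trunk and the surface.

μ ≈ 0.179

On the verge of sliding down the incline, friction is at its maximum μN and acts up the slope.
Perpendicular to incline: N = W cos 41° − P sin 18° = 1660 − 395.5 = 1265 N.
Along incline: P cos 18° + μN = W sin 41° → μ = (W sin 41° − P cos 18°) / N = 0.1787.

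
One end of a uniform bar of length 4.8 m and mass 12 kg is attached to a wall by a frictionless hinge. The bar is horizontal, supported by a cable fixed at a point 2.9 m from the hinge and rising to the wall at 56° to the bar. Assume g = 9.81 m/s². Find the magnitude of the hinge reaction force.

|H| ≈ 68.8 N

Take torques about the hinge: T sin 56° · 2.9 = 12×9.81×2.4 = 282.53 N·m.
So T = 282.53 / (0.8290 × 2.9) = 117.51 N.
ΣF_x = 0: H_x = T cos 56° = 65.713 N.
ΣF_y = 0: H_y = (12×9.81) − T sin 56° = 117.72 − 97.423 = 20.297 N.
|H| = √(H_x² + H_y²) = √((65.713)² + (20.297)²) = 68.776 N.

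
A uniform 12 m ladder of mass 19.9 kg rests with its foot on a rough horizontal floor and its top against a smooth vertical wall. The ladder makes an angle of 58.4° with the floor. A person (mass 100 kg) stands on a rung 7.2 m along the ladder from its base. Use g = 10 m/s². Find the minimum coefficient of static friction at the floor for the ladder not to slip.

μ_min ≈ 0.359

ΣF_y = 0: N_floor = 19.9×10 + 100×10 = 1199 N.
Torques about the foot: N_wall · 12 sin 58.4° = 19.9×10×6 cos 58.4° + 100×10×7.2 cos 58.4° → N_wall = 430.34 N.
ΣF_x = 0: f_floor = N_wall = 430.34 N.
μ_min = f_floor / N_floor = 430.34 / 1199 = 0.3589.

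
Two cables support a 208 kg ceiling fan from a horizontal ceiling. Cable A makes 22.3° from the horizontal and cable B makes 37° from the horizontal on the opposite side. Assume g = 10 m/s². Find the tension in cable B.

Weight W = 208 × 10 = 2080 N acts straight down.
Horizontal: T_A cos 22.3° = T_B cos 37°  →  T_A = 0.8632 T_B.
Vertical: T_A sin 22.3° + T_B sin 37° = 2080.
Substituting the horizontal relation into the vertical equation gives 0.9294 T_B = 2080, so T_B = 2238 N.

T_B ≈ 2240 N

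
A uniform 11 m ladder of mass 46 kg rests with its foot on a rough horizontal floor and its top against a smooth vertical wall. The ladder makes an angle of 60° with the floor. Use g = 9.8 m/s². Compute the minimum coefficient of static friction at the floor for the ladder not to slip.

ΣF_y = 0: N_floor = 46×9.8 = 450.8 N.
Torques about the foot: N_wall · 11 sin 60° = 46×9.8×5.5 cos 60° → N_wall = 130.13 N.
ΣF_x = 0: f_floor = N_wall = 130.13 N.
μ_min = f_floor / N_floor = 130.13 / 450.8 = 0.2887.

μ_min ≈ 0.289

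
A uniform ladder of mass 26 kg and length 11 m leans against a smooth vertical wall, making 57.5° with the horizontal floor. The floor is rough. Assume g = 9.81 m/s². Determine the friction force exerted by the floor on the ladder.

Torques about the foot: N_wall · 11 sin 57.5° = 26×9.81×5.5 cos 57.5° → N_wall = 81.246 N.
ΣF_x = 0: f_floor = N_wall = 81.246 N.

f ≈ 81.2 N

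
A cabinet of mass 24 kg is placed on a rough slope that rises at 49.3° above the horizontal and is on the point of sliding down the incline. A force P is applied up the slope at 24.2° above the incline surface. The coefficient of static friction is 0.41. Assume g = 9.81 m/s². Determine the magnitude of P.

P ≈ 155 N

On the verge of sliding down the incline, friction equals μN and acts up the slope.
Perpendicular: N + P sin 24.2° = W cos 49.3° = 153.5 N.
Along incline: P cos 24.2° + μN = W sin 49.3° with W sin 49.3° = 178.5 N.
Solving the pair for P and N: P = 155.3 N, N = 89.87 N (and f = μN = 36.85 N).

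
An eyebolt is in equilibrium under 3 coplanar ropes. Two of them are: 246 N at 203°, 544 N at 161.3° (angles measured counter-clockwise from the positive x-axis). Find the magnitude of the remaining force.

F ≈ 746 N

Sum the known components: ΣF_x = -741.7 N, ΣF_y = 78.29 N.
For equilibrium the remaining force must supply (−ΣF_x, −ΣF_y) = (741.7, -78.29) N.
Magnitude = √((741.7)² + (-78.29)²) = 745.8 N; direction = atan2(-78.29, 741.7) = 354.0°.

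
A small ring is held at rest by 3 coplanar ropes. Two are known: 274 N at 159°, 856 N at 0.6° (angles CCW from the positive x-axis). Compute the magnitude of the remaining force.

Sum the known components: ΣF_x = 600.2 N, ΣF_y = 107.2 N.
For equilibrium the remaining force must supply (−ΣF_x, −ΣF_y) = (-600.2, -107.2) N.
Magnitude = √((-600.2)² + (-107.2)²) = 609.6 N; direction = atan2(-107.2, -600.2) = 190.1°.

F ≈ 610 N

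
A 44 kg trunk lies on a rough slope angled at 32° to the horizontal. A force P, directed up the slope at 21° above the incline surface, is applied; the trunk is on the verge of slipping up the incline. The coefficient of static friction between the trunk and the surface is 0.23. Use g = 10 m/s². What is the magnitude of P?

On the verge of sliding up the incline, friction equals μN and acts down the slope.
Perpendicular: N + P sin 21° = W cos 32° = 373.1 N.
Along incline: P cos 21° = W sin 32° + μN  with W sin 32° = 233.2 N.
Solving the pair for P and N: P = 314 N, N = 260.6 N (and f = μN = 59.94 N).

P ≈ 314 N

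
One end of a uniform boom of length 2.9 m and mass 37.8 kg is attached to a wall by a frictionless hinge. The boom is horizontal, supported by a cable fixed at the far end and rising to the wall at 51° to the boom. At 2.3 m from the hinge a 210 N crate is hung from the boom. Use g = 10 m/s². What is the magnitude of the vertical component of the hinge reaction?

Take torques about the hinge: T sin 51° · 2.9 = 37.8×10×1.45 + 210×2.3 = 1031.1 N·m.
So T = 1031.1 / (0.7771 × 2.9) = 457.51 N.
ΣF_y = 0: H_y = (37.8×10 + 210) − T sin 51° = 588 − 355.55 = 232.45 N.

|H_y| ≈ 232 N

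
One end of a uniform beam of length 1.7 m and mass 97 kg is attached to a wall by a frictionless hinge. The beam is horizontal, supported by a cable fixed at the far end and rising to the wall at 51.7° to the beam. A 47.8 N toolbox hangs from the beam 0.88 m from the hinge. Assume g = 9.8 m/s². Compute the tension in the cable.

T ≈ 637 N

Take torques about the hinge: T sin 51.7° · 1.7 = 97×9.8×0.85 + 47.8×0.88 = 850.07 N·m.
So T = 850.07 / (0.7848 × 1.7) = 637.18 N.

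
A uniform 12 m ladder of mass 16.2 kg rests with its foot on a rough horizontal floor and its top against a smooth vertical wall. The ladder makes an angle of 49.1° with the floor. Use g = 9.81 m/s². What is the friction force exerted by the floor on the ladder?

Torques about the foot: N_wall · 12 sin 49.1° = 16.2×9.81×6 cos 49.1° → N_wall = 68.831 N.
ΣF_x = 0: f_floor = N_wall = 68.831 N.

f ≈ 68.8 N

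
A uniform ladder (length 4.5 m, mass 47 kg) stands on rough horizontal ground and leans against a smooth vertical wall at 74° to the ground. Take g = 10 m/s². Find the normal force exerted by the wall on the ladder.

Torques about the foot: N_wall · 4.5 sin 74° = 47×10×2.25 cos 74° → N_wall = 67.385 N.

N_wall ≈ 67.4 N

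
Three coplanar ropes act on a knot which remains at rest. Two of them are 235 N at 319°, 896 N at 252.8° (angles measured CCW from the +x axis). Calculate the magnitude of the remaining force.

F ≈ 1010 N

Sum the known components: ΣF_x = -87.6 N, ΣF_y = -1010 N.
For equilibrium the remaining force must supply (−ΣF_x, −ΣF_y) = (87.6, 1010) N.
Magnitude = √((87.6)² + (1010)²) = 1014 N; direction = atan2(1010, 87.6) = 85.0°.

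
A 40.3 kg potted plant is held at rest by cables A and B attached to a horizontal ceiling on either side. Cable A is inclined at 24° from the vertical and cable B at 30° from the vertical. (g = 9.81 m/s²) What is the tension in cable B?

T_B ≈ 199 N

Angles from the horizontal: cable A is 90° − 24° = 66°, cable B is 90° − 30° = 60°.
Weight W = 40.3 × 9.81 = 395.3 N acts straight down.
Horizontal: T_A cos 66° = T_B cos 60°  →  T_A = 1.229 T_B.
Vertical: T_A sin 66° + T_B sin 60° = 395.3.
Substituting the horizontal relation into the vertical equation gives 1.989 T_B = 395.3, so T_B = 198.8 N.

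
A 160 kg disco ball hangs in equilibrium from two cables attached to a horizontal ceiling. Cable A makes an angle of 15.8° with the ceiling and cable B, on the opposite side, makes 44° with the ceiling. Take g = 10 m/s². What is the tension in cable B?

T_B ≈ 1780 N

Weight W = 160 × 10 = 1600 N acts straight down.
Horizontal: T_A cos 15.8° = T_B cos 44°  →  T_A = 0.7476 T_B.
Vertical: T_A sin 15.8° + T_B sin 44° = 1600.
Substituting the horizontal relation into the vertical equation gives 0.8982 T_B = 1600, so T_B = 1781 N.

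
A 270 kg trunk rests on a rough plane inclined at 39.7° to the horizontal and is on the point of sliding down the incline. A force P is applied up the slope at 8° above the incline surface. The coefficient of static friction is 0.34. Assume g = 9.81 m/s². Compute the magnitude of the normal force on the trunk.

N ≈ 1890 N

On the verge of sliding down the incline, friction equals μN and acts up the slope.
Perpendicular: N + P sin 8° = W cos 39.7° = 2038 N.
Along incline: P cos 8° + μN = W sin 39.7° with W sin 39.7° = 1692 N.
Solving the pair for P and N: P = 1059 N, N = 1890 N (and f = μN = 642.8 N).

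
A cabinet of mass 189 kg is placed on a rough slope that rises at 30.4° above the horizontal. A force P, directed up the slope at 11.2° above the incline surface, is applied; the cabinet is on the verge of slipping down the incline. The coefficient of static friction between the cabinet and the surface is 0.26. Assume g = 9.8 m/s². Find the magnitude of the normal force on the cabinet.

On the verge of sliding down the incline, friction equals μN and acts up the slope.
Perpendicular: N + P sin 11.2° = W cos 30.4° = 1598 N.
Along incline: P cos 11.2° + μN = W sin 30.4° with W sin 30.4° = 937.3 N.
Solving the pair for P and N: P = 560.9 N, N = 1489 N (and f = μN = 387 N).

N ≈ 1490 N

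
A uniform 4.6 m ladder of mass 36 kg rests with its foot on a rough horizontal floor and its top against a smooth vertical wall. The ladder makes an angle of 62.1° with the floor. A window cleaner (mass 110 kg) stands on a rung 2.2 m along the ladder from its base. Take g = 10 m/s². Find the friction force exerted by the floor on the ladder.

Torques about the foot: N_wall · 4.6 sin 62.1° = 36×10×2.3 cos 62.1° + 110×10×2.2 cos 62.1° → N_wall = 373.85 N.
ΣF_x = 0: f_floor = N_wall = 373.85 N.

f ≈ 374 N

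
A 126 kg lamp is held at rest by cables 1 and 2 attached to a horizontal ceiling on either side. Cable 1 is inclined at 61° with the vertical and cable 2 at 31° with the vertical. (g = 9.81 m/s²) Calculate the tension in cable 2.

Angles from the horizontal: cable 1 is 90° − 61° = 29°, cable 2 is 90° − 31° = 59°.
Weight W = 126 × 9.81 = 1236 N acts straight down.
Horizontal: T_1 cos 29° = T_2 cos 59°  →  T_1 = 0.5889 T_2.
Vertical: T_1 sin 29° + T_2 sin 59° = 1236.
Substituting the horizontal relation into the vertical equation gives 1.143 T_2 = 1236, so T_2 = 1082 N.

T_2 ≈ 1080 N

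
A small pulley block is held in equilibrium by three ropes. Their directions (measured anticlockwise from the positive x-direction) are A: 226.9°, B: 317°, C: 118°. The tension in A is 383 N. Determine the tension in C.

T_C ≈ 1180 N

Resolve: ΣF_x = 383 cos 226.9° + T_B cos 317° + T_C cos 118° = 0.
        ΣF_y = 383 sin 226.9° + T_B sin 317° + T_C sin 118° = 0.
The known terms sum to (-261.7, -279.7) N, so 0.7314 T_B − 0.4695 T_C = 261.7 and -0.6820 T_B + 0.8829 T_C = 279.7.
Solving simultaneously: T_B = 1113 N, T_C = 1176 N.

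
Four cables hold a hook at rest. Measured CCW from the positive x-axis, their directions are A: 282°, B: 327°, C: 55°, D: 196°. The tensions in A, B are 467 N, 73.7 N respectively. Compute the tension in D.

T_D ≈ 660 N

Resolve: ΣF_x = 467 cos 282° + 73.7 cos 327° + T_C cos 55° + T_D cos 196° = 0.
        ΣF_y = 467 sin 282° + 73.7 sin 327° + T_C sin 55° + T_D sin 196° = 0.
The known terms sum to (158.9, -496.9) N, so 0.5736 T_C − 0.9613 T_D = -158.9 and 0.8192 T_C − 0.2756 T_D = 496.9.
Solving simultaneously: T_C = 828.6 N, T_D = 659.8 N.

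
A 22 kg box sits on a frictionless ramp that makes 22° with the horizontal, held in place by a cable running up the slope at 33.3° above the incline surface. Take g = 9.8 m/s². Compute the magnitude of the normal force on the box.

N ≈ 147 N

Take axes along and perpendicular to the incline. Weight components: W sin 22° = 80.77 N down-slope, W cos 22° = 199.9 N into the surface.
Along incline: T cos 33.3° = W sin 22° → T = 96.63 N.
Perpendicular: N = W cos 22° − T sin 33.3° = 146.8 N.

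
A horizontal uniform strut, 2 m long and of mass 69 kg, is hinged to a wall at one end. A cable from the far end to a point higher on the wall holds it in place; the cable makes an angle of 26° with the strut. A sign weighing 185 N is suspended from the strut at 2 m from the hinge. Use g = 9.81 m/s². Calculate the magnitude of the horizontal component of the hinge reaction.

H_x ≈ 1070 N

Take torques about the hinge: T sin 26° · 2 = 69×9.81×1 + 185×2 = 1046.9 N·m.
So T = 1046.9 / (0.4384 × 2) = 1194.1 N.
ΣF_x = 0: H_x = T cos 26° = 1073.2 N.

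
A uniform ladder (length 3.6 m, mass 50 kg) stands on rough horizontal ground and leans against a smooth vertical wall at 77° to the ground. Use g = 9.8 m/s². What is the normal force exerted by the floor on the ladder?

ΣF_y = 0: N_floor = 50×9.8 = 490 N.

N_floor ≈ 490 N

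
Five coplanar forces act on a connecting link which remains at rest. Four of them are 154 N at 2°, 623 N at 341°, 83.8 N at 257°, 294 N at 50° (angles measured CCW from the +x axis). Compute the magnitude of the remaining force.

Sum the known components: ΣF_x = 913.1 N, ΣF_y = -53.89 N.
For equilibrium the remaining force must supply (−ΣF_x, −ΣF_y) = (-913.1, 53.89) N.
Magnitude = √((-913.1)² + (53.89)²) = 914.7 N; direction = atan2(53.89, -913.1) = 176.6°.

F ≈ 915 N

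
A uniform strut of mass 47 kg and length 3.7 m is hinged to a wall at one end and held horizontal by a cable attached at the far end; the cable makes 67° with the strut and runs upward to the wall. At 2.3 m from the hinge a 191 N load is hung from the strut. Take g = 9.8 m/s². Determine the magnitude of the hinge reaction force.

Take torques about the hinge: T sin 67° · 3.7 = 47×9.8×1.85 + 191×2.3 = 1291.4 N·m.
So T = 1291.4 / (0.9205 × 3.7) = 379.17 N.
ΣF_x = 0: H_x = T cos 67° = 148.15 N.
ΣF_y = 0: H_y = (47×9.8 + 191) − T sin 67° = 651.6 − 349.03 = 302.57 N.
|H| = √(H_x² + H_y²) = √((148.15)² + (302.57)²) = 336.9 N.

|H| ≈ 337 N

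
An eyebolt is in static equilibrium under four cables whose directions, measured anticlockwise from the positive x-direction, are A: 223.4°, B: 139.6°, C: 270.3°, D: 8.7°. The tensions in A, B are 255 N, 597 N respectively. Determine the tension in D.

T_D ≈ 646 N

Resolve: ΣF_x = 255 cos 223.4° + 597 cos 139.6° + T_C cos 270.3° + T_D cos 8.7° = 0.
        ΣF_y = 255 sin 223.4° + 597 sin 139.6° + T_C sin 270.3° + T_D sin 8.7° = 0.
The known terms sum to (-639.9, 211.7) N, so 0.0052 T_C + 0.9885 T_D = 639.9 and -1.0000 T_C + 0.1513 T_D = -211.7.
Solving simultaneously: T_C = 309.4 N, T_D = 645.7 N.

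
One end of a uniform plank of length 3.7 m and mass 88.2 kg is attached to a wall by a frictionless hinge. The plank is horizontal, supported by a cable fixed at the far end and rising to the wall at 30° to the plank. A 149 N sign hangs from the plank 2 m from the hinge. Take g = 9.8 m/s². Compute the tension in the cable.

T ≈ 1030 N

Take torques about the hinge: T sin 30° · 3.7 = 88.2×9.8×1.85 + 149×2 = 1897.1 N·m.
So T = 1897.1 / (0.5000 × 3.7) = 1025.4 N.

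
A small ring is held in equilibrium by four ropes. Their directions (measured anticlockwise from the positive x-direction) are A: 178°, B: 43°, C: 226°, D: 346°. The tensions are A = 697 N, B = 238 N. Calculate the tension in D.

Resolve: ΣF_x = 697 cos 178° + 238 cos 43° + T_C cos 226° + T_D cos 346° = 0.
        ΣF_y = 697 sin 178° + 238 sin 43° + T_C sin 226° + T_D sin 346° = 0.
The known terms sum to (-522.5, 186.6) N, so -0.6947 T_C + 0.9703 T_D = 522.5 and -0.7193 T_C − 0.2419 T_D = -186.6.
Solving simultaneously: T_C = 63.15 N, T_D = 583.7 N.

T_D ≈ 584 N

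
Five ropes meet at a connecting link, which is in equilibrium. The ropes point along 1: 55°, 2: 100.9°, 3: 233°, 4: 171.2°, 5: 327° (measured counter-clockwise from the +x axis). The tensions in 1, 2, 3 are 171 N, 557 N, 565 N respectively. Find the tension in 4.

Resolve: ΣF_x = 171 cos 55° + 557 cos 100.9° + 565 cos 233° + T_4 cos 171.2° + T_5 cos 327° = 0.
        ΣF_y = 171 sin 55° + 557 sin 100.9° + 565 sin 233° + T_4 sin 171.2° + T_5 sin 327° = 0.
The known terms sum to (-347.3, 235.8) N, so -0.9882 T_4 + 0.8387 T_5 = 347.3 and 0.1530 T_4 − 0.5446 T_5 = -235.8.
Solving simultaneously: T_4 = 21.03 N, T_5 = 438.8 N.

T_4 ≈ 21 N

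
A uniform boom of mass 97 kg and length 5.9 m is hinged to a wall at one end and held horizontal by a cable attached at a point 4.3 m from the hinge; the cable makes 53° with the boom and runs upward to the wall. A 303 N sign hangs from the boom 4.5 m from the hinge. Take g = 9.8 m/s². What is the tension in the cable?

T ≈ 1210 N

Take torques about the hinge: T sin 53° · 4.3 = 97×9.8×2.95 + 303×4.5 = 4167.8 N·m.
So T = 4167.8 / (0.7986 × 4.3) = 1213.6 N.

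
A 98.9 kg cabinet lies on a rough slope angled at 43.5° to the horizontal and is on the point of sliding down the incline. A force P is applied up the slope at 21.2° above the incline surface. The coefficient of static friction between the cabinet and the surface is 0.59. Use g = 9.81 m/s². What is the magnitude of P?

P ≈ 351 N

On the verge of sliding down the incline, friction equals μN and acts up the slope.
Perpendicular: N + P sin 21.2° = W cos 43.5° = 703.8 N.
Along incline: P cos 21.2° + μN = W sin 43.5° with W sin 43.5° = 667.8 N.
Solving the pair for P and N: P = 351.4 N, N = 576.7 N (and f = μN = 340.3 N).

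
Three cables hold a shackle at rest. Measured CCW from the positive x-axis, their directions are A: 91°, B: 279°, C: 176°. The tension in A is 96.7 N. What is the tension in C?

T_C ≈ 13.8 N

Resolve: ΣF_x = 96.7 cos 91° + T_B cos 279° + T_C cos 176° = 0.
        ΣF_y = 96.7 sin 91° + T_B sin 279° + T_C sin 176° = 0.
The known terms sum to (-1.688, 96.69) N, so 0.1564 T_B − 0.9976 T_C = 1.688 and -0.9877 T_B + 0.0698 T_C = -96.69.
Solving simultaneously: T_B = 98.87 N, T_C = 13.81 N.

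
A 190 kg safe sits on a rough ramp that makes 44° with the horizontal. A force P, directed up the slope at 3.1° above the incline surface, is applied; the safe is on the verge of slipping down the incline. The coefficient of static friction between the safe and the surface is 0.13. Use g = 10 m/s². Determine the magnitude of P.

P ≈ 1150 N

On the verge of sliding down the incline, friction equals μN and acts up the slope.
Perpendicular: N + P sin 3.1° = W cos 44° = 1367 N.
Along incline: P cos 3.1° + μN = W sin 44° with W sin 44° = 1320 N.
Solving the pair for P and N: P = 1152 N, N = 1304 N (and f = μN = 169.6 N).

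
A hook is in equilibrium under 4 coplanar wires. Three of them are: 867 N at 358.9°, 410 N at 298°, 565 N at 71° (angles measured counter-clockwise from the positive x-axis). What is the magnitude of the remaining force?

F ≈ 1250 N

Sum the known components: ΣF_x = 1243 N, ΣF_y = 155.6 N.
For equilibrium the remaining force must supply (−ΣF_x, −ΣF_y) = (-1243, -155.6) N.
Magnitude = √((-1243)² + (-155.6)²) = 1253 N; direction = atan2(-155.6, -1243) = 187.1°.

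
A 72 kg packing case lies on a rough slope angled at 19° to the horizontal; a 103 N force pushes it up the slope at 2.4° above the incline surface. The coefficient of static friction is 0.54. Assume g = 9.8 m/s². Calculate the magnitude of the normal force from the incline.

Axes along / perpendicular to the incline. W sin 19° = 229.7 N down-slope; W cos 19° = 667.2 N into the surface.
Perpendicular: N = W cos 19° − P sin 2.4° = 667.2 − 4.313 = 662.8 N.
Along incline: P cos 2.4° + f = W sin 19° (friction acts up-slope) → f = 229.7 − 102.9 = 126.8 N.
|f| = 126.8 N ≤ μN = 357.9 N, so the packing case is indeed static.

N ≈ 663 N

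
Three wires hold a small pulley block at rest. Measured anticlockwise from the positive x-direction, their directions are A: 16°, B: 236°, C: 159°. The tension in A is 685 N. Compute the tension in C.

T_C ≈ 452 N

Resolve: ΣF_x = 685 cos 16° + T_B cos 236° + T_C cos 159° = 0.
        ΣF_y = 685 sin 16° + T_B sin 236° + T_C sin 159° = 0.
The known terms sum to (658.5, 188.8) N, so -0.5592 T_B − 0.9336 T_C = -658.5 and -0.8290 T_B + 0.3584 T_C = -188.8.
Solving simultaneously: T_B = 423.1 N, T_C = 451.9 N.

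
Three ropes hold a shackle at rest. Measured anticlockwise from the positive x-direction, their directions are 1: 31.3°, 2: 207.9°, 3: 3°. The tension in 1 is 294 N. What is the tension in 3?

T_3 ≈ 41.4 N

Resolve: ΣF_x = 294 cos 31.3° + T_2 cos 207.9° + T_3 cos 3° = 0.
        ΣF_y = 294 sin 31.3° + T_2 sin 207.9° + T_3 sin 3° = 0.
The known terms sum to (251.2, 152.7) N, so -0.8838 T_2 + 0.9986 T_3 = -251.2 and -0.4679 T_2 + 0.0523 T_3 = -152.7.
Solving simultaneously: T_2 = 331 N, T_3 = 41.41 N.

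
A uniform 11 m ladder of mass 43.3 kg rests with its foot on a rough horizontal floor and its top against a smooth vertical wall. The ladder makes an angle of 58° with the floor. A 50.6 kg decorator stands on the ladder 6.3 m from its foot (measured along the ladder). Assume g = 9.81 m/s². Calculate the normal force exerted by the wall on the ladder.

N_wall ≈ 310 N

Torques about the foot: N_wall · 11 sin 58° = 43.3×9.81×5.5 cos 58° + 50.6×9.81×6.3 cos 58° → N_wall = 310.36 N.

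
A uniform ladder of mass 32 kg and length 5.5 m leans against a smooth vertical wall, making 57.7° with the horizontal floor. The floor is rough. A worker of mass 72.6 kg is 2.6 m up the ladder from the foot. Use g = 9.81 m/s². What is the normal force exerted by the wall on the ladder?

Torques about the foot: N_wall · 5.5 sin 57.7° = 32×9.81×2.75 cos 57.7° + 72.6×9.81×2.6 cos 57.7° → N_wall = 312.07 N.

N_wall ≈ 312 N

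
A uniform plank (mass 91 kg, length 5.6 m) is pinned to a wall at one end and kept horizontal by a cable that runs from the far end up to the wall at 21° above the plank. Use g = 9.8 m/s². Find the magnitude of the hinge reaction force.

|H| ≈ 1240 N

Take torques about the hinge: T sin 21° · 5.6 = 91×9.8×2.8 = 2497 N·m.
So T = 2497 / (0.3584 × 5.6) = 1244.3 N.
ΣF_x = 0: H_x = T cos 21° = 1161.6 N.
ΣF_y = 0: H_y = (91×9.8) − T sin 21° = 891.8 − 445.9 = 445.9 N.
|H| = √(H_x² + H_y²) = √((1161.6)² + (445.9)²) = 1244.3 N.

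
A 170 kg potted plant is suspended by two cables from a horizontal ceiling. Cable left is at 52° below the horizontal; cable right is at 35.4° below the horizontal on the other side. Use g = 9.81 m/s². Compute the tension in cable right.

Weight W = 170 × 9.81 = 1668 N acts straight down.
Horizontal: T_left cos 52° = T_right cos 35.4°  →  T_left = 1.324 T_right.
Vertical: T_left sin 52° + T_right sin 35.4° = 1668.
Substituting the horizontal relation into the vertical equation gives 1.623 T_right = 1668, so T_right = 1028 N.

T_right ≈ 1030 N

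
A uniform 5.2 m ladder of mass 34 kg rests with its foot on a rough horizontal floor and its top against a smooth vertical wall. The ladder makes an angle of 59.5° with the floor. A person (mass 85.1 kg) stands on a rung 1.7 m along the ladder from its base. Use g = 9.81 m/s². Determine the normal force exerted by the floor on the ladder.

ΣF_y = 0: N_floor = 34×9.81 + 85.1×9.81 = 1168.4 N.

N_floor ≈ 1170 N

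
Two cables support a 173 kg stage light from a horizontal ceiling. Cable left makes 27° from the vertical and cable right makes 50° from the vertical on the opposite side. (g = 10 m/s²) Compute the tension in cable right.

T_right ≈ 806 N

Angles from the horizontal: cable left is 90° − 27° = 63°, cable right is 90° − 50° = 40°.
Weight W = 173 × 10 = 1730 N acts straight down.
Horizontal: T_left cos 63° = T_right cos 40°  →  T_left = 1.687 T_right.
Vertical: T_left sin 63° + T_right sin 40° = 1730.
Substituting the horizontal relation into the vertical equation gives 2.146 T_right = 1730, so T_right = 806.1 N.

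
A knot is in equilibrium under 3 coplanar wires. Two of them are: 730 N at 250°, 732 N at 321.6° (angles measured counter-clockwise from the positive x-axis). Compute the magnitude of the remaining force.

F ≈ 1190 N

Sum the known components: ΣF_x = 324 N, ΣF_y = -1141 N.
For equilibrium the remaining force must supply (−ΣF_x, −ΣF_y) = (-324, 1141) N.
Magnitude = √((-324)² + (1141)²) = 1186 N; direction = atan2(1141, -324) = 105.9°.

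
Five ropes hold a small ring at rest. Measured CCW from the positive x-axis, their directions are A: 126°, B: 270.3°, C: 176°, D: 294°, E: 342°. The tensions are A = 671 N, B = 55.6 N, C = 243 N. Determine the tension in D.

Resolve: ΣF_x = 671 cos 126° + 55.6 cos 270.3° + 243 cos 176° + T_D cos 294° + T_E cos 342° = 0.
        ΣF_y = 671 sin 126° + 55.6 sin 270.3° + 243 sin 176° + T_D sin 294° + T_E sin 342° = 0.
The known terms sum to (-636.5, 504.2) N, so 0.4067 T_D + 0.9511 T_E = 636.5 and -0.9135 T_D − 0.3090 T_E = -504.2.
Solving simultaneously: T_D = 380.6 N, T_E = 506.5 N.

T_D ≈ 381 N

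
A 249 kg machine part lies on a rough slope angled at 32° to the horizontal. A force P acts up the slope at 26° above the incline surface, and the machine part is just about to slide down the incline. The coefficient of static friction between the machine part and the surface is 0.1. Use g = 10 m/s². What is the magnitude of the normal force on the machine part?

N ≈ 1540 N

On the verge of sliding down the incline, friction equals μN and acts up the slope.
Perpendicular: N + P sin 26° = W cos 32° = 2112 N.
Along incline: P cos 26° + μN = W sin 32° with W sin 32° = 1319 N.
Solving the pair for P and N: P = 1296 N, N = 1543 N (and f = μN = 154.3 N).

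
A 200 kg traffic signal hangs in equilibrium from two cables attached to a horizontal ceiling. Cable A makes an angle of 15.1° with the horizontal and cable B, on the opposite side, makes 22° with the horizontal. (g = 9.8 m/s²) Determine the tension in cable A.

Weight W = 200 × 9.8 = 1960 N acts straight down.
Horizontal: T_A cos 15.1° = T_B cos 22°  →  T_B = 1.041 T_A.
Vertical: T_A sin 15.1° + T_B sin 22° = 1960.
Substituting the horizontal relation into the vertical equation gives 0.6506 T_A = 1960, so T_A = 3013 N.

T_A ≈ 3010 N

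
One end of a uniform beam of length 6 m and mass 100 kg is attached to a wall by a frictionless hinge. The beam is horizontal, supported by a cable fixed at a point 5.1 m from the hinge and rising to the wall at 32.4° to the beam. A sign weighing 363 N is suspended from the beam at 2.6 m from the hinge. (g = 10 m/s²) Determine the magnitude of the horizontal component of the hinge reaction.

H_x ≈ 1220 N

Take torques about the hinge: T sin 32.4° · 5.1 = 100×10×3 + 363×2.6 = 3943.8 N·m.
So T = 3943.8 / (0.5358 × 5.1) = 1443.2 N.
ΣF_x = 0: H_x = T cos 32.4° = 1218.5 N.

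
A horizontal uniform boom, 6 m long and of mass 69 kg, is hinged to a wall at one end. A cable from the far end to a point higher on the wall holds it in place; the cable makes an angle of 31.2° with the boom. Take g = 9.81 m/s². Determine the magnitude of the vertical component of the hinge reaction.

Take torques about the hinge: T sin 31.2° · 6 = 69×9.81×3 = 2030.7 N·m.
So T = 2030.7 / (0.5180 × 6) = 653.33 N.
ΣF_y = 0: H_y = (69×9.81) − T sin 31.2° = 676.89 − 338.45 = 338.44 N.

|H_y| ≈ 338 N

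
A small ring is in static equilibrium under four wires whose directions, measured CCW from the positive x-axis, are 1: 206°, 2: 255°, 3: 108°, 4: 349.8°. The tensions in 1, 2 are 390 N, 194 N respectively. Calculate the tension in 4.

T_4 ≈ 558 N

Resolve: ΣF_x = 390 cos 206° + 194 cos 255° + T_3 cos 108° + T_4 cos 349.8° = 0.
        ΣF_y = 390 sin 206° + 194 sin 255° + T_3 sin 108° + T_4 sin 349.8° = 0.
The known terms sum to (-400.7, -358.4) N, so -0.3090 T_3 + 0.9842 T_4 = 400.7 and 0.9511 T_3 − 0.1771 T_4 = 358.4.
Solving simultaneously: T_3 = 480.7 N, T_4 = 558.1 N.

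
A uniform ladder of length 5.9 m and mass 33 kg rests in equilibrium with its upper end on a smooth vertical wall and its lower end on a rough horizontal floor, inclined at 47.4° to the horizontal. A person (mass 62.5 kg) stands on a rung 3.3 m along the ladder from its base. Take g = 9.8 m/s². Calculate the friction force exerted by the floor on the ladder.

f ≈ 464 N

Torques about the foot: N_wall · 5.9 sin 47.4° = 33×9.8×2.95 cos 47.4° + 62.5×9.8×3.3 cos 47.4° → N_wall = 463.71 N.
ΣF_x = 0: f_floor = N_wall = 463.71 N.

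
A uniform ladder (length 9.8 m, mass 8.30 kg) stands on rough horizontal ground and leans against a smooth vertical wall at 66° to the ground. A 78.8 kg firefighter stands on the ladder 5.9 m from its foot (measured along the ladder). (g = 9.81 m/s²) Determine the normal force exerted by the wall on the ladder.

Torques about the foot: N_wall · 9.8 sin 66° = 8.30×9.81×4.9 cos 66° + 78.8×9.81×5.9 cos 66° → N_wall = 225.33 N.

N_wall ≈ 225 N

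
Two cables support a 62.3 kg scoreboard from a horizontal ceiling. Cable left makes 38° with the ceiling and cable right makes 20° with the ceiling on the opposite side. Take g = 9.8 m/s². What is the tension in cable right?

Weight W = 62.3 × 9.8 = 610.5 N acts straight down.
Horizontal: T_left cos 38° = T_right cos 20°  →  T_left = 1.192 T_right.
Vertical: T_left sin 38° + T_right sin 20° = 610.5.
Substituting the horizontal relation into the vertical equation gives 1.076 T_right = 610.5, so T_right = 567.3 N.

T_right ≈ 567 N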